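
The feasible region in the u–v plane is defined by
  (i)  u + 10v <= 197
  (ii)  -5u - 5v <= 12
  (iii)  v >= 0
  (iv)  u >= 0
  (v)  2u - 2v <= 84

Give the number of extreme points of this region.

Pairwise boundary intersections that survive every other constraint:
  (0, 197/10)
  (617/11, 155/11)
  (0, 0)
  (42, 0)

4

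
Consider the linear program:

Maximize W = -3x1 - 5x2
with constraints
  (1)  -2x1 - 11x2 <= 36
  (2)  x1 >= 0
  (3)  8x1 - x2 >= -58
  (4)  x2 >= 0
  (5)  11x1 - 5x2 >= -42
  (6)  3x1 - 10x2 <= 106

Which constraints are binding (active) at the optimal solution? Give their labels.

Corner points and W = -3x1 - 5x2:
  (0, 0) → W = 0
  (0, 42/5) → W = -42
  (106/3, 0) → W = -106
The feasible region is unbounded (it extends along (5, 11), (10, 3)), but W strictly decreases along every unbounded feasible direction, so there is no improving ray and the maximum is attained at a vertex.

The maximum is at (0, 0). Substituting into each constraint, equality holds for (2) and (4); the remaining constraints have slack.

(2) and (4)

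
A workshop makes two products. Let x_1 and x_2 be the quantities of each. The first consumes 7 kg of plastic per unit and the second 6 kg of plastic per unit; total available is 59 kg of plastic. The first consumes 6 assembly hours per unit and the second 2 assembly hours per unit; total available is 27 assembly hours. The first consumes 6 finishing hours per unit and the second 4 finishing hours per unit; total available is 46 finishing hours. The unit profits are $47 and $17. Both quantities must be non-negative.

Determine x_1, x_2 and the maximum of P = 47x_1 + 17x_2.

The optimum lies where 7x_1 + 6x_2 = 59 and 6x_1 + 2x_2 = 27.
Solving simultaneously gives x_1 = 2, x_2 = 15/2.

x_1 = 2, x_2 = 15/2, maximum P = 443/2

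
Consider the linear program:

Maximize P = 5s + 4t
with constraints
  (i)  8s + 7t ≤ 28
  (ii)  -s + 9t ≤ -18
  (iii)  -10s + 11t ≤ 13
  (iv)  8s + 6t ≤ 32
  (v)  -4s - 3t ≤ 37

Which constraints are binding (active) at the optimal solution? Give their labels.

Vertices and P = 5s + 4t:
  (378/79, -116/79) → P = 1426/79
  (7, -4) → P = 19
  (-315/79, -193/79) → P = -2347/79
  (-223/37, -159/37) → P = -1751/37
The feasible region is unbounded (it extends along (3, -4)), but P strictly decreases along every unbounded feasible direction, so there is no improving ray and the maximum is attained at a vertex.

The maximum is at (7, -4). Substituting into each constraint, equality holds for (i) and (iv); the remaining constraints have slack.

(i) and (iv)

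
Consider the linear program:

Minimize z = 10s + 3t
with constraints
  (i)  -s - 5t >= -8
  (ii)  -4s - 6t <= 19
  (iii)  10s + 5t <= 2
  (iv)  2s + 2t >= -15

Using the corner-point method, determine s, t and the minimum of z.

Corner points and z = 10s + 3t:
  (-143/14, 51/14) → z = -1277/14
  (-2/3, 26/15) → z = -22/15
  (107/40, -99/20) → z = 119/10

At the optimal vertex, -s - 5t = -8 and -4s - 6t = 19.
Solving simultaneously gives s = -143/14, t = 51/14.

s = -143/14, t = 51/14, minimum z = -1277/14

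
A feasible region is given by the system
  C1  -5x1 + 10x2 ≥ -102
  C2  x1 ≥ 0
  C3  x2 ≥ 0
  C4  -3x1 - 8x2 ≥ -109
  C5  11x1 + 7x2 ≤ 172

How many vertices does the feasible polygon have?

4

Of the 10 pairwise boundary intersections, those satisfying every inequality are:
  (0, 0)
  (0, 109/8)
  (172/11, 0)
  (613/67, 683/67)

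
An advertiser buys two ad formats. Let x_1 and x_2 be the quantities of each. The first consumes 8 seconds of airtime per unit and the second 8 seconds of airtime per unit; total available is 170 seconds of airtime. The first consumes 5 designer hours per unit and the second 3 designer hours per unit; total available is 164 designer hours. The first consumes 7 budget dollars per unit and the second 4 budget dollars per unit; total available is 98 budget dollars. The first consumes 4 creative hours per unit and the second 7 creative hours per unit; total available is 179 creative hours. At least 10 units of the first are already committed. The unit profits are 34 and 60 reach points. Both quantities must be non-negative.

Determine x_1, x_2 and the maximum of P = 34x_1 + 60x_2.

Feasible corners and P = 34x_1 + 60x_2:
  (14, 0) → P = 476
  (10, 0) → P = 340
  (10, 7) → P = 760

x_1 = 10, x_2 = 7, maximum P = 760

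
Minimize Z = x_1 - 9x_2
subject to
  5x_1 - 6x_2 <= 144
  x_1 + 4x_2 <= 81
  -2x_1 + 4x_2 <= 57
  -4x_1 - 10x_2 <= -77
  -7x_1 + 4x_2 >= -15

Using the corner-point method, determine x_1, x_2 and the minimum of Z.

Corner points and Z = x_1 - 9x_2:
  (8, 73/4) → Z = -625/4
  (12, 69/4) → Z = -573/4
  (-131/18, 191/18) → Z = -925/9
  (229/43, 479/86) → Z = -3853/86

x_1 = 8, x_2 = 73/4, minimum Z = -625/4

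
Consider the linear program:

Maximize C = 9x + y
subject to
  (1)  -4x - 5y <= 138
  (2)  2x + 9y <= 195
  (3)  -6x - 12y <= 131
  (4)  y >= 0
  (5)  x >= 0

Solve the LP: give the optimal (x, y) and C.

x = 195/2, y = 0, maximum C = 1755/2

Extreme points and C = 9x + y:
  (195/2, 0) → C = 1755/2
  (0, 65/3) → C = 65/3
  (0, 0) → C = 0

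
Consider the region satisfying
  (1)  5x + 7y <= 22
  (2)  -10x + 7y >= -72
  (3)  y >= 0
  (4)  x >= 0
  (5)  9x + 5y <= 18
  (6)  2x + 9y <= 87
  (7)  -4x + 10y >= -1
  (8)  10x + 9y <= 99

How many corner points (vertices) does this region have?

The feasible vertices (each the meet of two boundaries and inside every other half-plane) are:
  (0, 22/7)
  (8/19, 54/19)
  (0, 0)
  (1/4, 0)
  (37/22, 63/110)

5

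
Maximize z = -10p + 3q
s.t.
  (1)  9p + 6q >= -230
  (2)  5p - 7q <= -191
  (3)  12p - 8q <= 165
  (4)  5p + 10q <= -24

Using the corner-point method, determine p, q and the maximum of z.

Corner points and z = -10p + 3q:
  (-2756/93, 569/93) → z = 29267/93
  (-539/15, 467/30) → z = 12181/30
  (-2078/85, 167/17) → z = 4657/17

p = -539/15, q = 467/30, maximum z = 12181/30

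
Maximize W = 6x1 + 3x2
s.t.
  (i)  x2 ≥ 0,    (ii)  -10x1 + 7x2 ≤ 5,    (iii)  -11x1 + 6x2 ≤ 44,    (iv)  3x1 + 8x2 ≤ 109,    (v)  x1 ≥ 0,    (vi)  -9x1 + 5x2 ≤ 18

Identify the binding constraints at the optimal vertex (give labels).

(i) and (iv)

Corner points and W = 6x1 + 3x2:
  (109/3, 0) → W = 218
  (0, 0) → W = 0
  (723/101, 1105/101) → W = 7653/101
  (0, 5/7) → W = 15/7

The maximum is at (109/3, 0). Substituting into each constraint, equality holds for (i) and (iv); the remaining constraints have slack.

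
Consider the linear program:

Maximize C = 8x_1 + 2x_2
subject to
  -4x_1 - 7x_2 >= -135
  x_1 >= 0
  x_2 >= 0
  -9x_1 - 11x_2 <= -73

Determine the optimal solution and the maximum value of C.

x_1 = 135/4, x_2 = 0, maximum C = 270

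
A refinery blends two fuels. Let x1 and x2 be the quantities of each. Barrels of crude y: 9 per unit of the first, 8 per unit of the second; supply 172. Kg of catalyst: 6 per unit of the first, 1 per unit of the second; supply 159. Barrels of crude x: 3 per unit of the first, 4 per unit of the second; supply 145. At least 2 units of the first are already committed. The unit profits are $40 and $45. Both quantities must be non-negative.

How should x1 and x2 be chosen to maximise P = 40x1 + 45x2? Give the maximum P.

Vertices and P = 40x1 + 45x2:
  (172/9, 0) → P = 6880/9
  (2, 0) → P = 80
  (2, 77/4) → P = 3785/4

The binding constraints are 9x1 + 8x2 = 172 and x1 = 2.
Solving simultaneously gives x1 = 2, x2 = 77/4.

x1 = 2, x2 = 77/4, maximum P = 3785/4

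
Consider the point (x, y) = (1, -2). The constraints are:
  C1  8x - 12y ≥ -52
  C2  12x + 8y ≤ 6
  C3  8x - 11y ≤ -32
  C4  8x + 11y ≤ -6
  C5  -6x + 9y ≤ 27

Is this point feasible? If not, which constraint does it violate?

not feasible — violates C3

Constraint C3: 8x - 11y = 30, which is not ≤ -32. All other constraints are satisfied.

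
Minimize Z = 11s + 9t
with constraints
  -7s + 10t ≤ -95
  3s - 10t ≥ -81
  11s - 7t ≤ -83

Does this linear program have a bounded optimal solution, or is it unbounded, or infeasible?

unbounded

From the feasible point (-1495/61, -1626/61), moving in the direction (-7, -11) keeps every constraint satisfied while Z decreases without bound.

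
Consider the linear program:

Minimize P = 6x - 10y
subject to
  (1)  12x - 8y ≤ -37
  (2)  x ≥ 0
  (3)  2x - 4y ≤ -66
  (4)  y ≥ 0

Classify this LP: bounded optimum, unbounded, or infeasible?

From the feasible point (95/8, 359/16), moving in the direction (0, 1) keeps every constraint satisfied while P decreases without bound.

unbounded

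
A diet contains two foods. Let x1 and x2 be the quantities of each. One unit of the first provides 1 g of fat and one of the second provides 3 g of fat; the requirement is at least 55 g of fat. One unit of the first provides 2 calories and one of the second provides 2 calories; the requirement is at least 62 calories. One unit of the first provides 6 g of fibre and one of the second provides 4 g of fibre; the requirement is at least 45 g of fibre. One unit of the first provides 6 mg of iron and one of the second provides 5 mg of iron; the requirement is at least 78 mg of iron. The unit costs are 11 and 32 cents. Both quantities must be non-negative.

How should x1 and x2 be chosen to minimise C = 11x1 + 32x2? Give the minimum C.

x1 = 19, x2 = 12, minimum C = 593

The feasible region is unbounded (it extends along (0, 1), (1, 0)), but C strictly increases along every unbounded feasible direction, so there is no improving ray and the minimum is attained at a vertex.

The binding constraints are x1 + 3x2 = 55 and 2x1 + 2x2 = 62.
Solving simultaneously gives x1 = 19, x2 = 12.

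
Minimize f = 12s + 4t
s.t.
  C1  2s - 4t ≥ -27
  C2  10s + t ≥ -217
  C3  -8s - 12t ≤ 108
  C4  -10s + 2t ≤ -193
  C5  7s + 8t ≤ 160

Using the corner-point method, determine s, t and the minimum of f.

s = 525/34, t = -328/17, minimum f = 1838/17

Vertices and f = 12s + 4t:
  (525/34, -328/17) → f = 1838/17
  (696/5, -509/5) → f = 6316/5
  (932/47, 249/94) → f = 11682/47

At the optimal vertex, -8s - 12t = 108 and -10s + 2t = -193.
Solving simultaneously gives s = 525/34, t = -328/17.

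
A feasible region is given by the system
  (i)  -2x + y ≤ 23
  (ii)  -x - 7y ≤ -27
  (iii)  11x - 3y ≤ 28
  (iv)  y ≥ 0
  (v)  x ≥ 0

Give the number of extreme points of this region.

4

Pairwise boundary intersections that survive every other constraint:
  (97/5, 309/5)
  (0, 23)
  (277/80, 269/80)
  (0, 27/7)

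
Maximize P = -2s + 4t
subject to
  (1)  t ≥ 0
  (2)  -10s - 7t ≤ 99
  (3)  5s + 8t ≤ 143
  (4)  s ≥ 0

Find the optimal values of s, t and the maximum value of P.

At the optimal vertex, 5s + 8t = 143 and s = 0.
Solving simultaneously gives s = 0, t = 143/8.

s = 0, t = 143/8, maximum P = 143/2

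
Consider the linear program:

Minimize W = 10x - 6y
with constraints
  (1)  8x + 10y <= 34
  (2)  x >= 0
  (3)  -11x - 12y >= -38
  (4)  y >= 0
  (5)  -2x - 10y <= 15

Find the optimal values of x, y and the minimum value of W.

x = 0, y = 19/6, minimum W = -19

Vertices and W = 10x - 6y:
  (0, 19/6) → W = -19
  (0, 0) → W = 0
  (38/11, 0) → W = 380/11

At the optimal vertex, x = 0 and -11x - 12y = -38.
Solving simultaneously gives x = 0, y = 19/6.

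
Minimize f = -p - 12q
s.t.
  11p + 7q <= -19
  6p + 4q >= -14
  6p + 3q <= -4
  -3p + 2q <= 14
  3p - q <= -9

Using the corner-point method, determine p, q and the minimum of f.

Vertices and f = -p - 12q:
  (-136/43, 97/43) → f = -1028/43
  (-41/16, 21/16) → f = -211/16
  (-7/2, 7/4) → f = -35/2
  (-25/9, 2/3) → f = -47/9

p = -136/43, q = 97/43, minimum f = -1028/43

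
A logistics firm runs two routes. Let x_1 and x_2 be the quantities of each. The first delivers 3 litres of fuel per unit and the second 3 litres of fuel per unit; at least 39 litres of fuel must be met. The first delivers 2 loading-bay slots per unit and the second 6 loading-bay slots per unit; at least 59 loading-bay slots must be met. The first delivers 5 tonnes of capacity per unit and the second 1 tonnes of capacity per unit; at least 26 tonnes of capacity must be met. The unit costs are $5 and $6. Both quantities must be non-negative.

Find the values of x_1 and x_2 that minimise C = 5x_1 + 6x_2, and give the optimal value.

Feasible corners and C = 5x_1 + 6x_2:
  (0, 26) → C = 156
  (59/2, 0) → C = 295/2
  (19/4, 33/4) → C = 293/4
  (13/4, 39/4) → C = 299/4
The feasible region is unbounded (it extends along (0, 1), (1, 0)), but C strictly increases along every unbounded feasible direction, so there is no improving ray and the minimum is attained at a vertex.

The optimum lies where 3x_1 + 3x_2 = 39 and 2x_1 + 6x_2 = 59.
Solving simultaneously gives x_1 = 19/4, x_2 = 33/4.

x_1 = 19/4, x_2 = 33/4, minimum C = 293/4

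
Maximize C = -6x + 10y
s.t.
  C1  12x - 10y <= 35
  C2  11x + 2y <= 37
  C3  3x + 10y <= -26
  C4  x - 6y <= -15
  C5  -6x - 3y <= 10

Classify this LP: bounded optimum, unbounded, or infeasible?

infeasible

The boundaries 12x - 10y = 35 and 3x + 10y = -26 meet at (3/5, -139/50), but that point violates x - 6y ≤ -15. Every candidate vertex is excluded by some other constraint, so the feasible region is empty.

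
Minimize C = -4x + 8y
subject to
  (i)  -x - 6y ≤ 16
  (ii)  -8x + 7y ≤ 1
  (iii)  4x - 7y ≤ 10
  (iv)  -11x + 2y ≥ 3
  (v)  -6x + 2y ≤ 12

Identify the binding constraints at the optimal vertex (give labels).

Corner points and C = -4x + 8y:
  (-118/55, -127/55) → C = -544/55
  (-52/31, -74/31) → C = -384/31
  (-19/61, -13/61) → C = -28/61
  (-41/69, -122/69) → C = -812/69

The minimum is at (-52/31, -74/31). Substituting into each constraint, equality holds for (i) and (iii); the remaining constraints have slack.

(i) and (iii)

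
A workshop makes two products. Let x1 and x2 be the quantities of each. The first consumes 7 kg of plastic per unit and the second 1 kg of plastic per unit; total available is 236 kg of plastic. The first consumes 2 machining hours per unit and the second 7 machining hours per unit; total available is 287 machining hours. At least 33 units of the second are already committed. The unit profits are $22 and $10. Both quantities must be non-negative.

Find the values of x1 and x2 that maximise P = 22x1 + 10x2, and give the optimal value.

Corner points and P = 22x1 + 10x2:
  (0, 41) → P = 410
  (0, 33) → P = 330
  (28, 33) → P = 946

x1 = 28, x2 = 33, maximum P = 946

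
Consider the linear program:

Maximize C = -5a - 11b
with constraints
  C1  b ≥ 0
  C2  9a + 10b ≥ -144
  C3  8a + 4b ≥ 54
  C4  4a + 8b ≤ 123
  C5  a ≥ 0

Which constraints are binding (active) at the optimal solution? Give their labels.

Extreme points and C = -5a - 11b:
  (27/4, 0) → C = -135/4
  (123/4, 0) → C = -615/4
  (0, 27/2) → C = -297/2
  (0, 123/8) → C = -1353/8

The maximum is at (27/4, 0). Substituting into each constraint, equality holds for C1 and C3; the remaining constraints have slack.

C1 and C3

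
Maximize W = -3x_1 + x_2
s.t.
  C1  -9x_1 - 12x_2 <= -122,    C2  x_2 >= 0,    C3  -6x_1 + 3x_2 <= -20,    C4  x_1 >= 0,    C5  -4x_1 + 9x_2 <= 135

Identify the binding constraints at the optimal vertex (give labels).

Vertices and W = -3x_1 + x_2:
  (122/9, 0) → W = -122/3
  (202/33, 184/33) → W = -422/33
  (195/14, 445/21) → W = -865/42
The feasible region is unbounded (it extends along (1, 0), (9, 4)), but W strictly decreases along every unbounded feasible direction, so there is no improving ray and the maximum is attained at a vertex.

The maximum is at (202/33, 184/33). Substituting into each constraint, equality holds for C1 and C3; the remaining constraints have slack.

C1 and C3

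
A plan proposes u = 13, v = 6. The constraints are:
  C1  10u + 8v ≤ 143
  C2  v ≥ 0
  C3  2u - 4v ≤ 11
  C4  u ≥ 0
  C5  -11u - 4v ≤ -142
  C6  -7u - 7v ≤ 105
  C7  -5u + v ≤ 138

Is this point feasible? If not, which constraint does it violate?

Constraint C1: 10u + 8v = 178, which is not ≤ 143. All other constraints are satisfied.

not feasible — violates C1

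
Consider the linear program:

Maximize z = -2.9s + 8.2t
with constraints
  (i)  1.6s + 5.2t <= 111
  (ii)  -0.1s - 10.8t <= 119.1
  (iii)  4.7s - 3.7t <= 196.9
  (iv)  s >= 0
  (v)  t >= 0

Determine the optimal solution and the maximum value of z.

s = 0, t = 555/26, maximum z = 4551/26

Feasible corners and z = -2.9s + 8.2t:
  (71729/1518, 10333/1518) → z = -82189/1012
  (0, 555/26) → z = 4551/26
  (1969/47, 0) → z = -57101/470
  (0, 0) → z = 0

The binding constraints are 1.6s + 5.2t = 111 and s = 0.
Solving simultaneously gives s = 0, t = 555/26.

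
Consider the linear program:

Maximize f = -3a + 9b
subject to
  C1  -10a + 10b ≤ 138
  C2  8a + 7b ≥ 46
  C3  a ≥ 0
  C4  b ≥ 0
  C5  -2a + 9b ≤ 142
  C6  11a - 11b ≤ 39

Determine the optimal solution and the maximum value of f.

a = 89/35, b = 572/35, maximum f = 4881/35

Corner points and f = -3a + 9b:
  (0, 69/5) → f = 621/5
  (89/35, 572/35) → f = 4881/35
  (0, 46/7) → f = 414/7
  (779/165, 194/165) → f = -197/55
  (1913/77, 1640/77) → f = 9021/77

The optimum lies where -10a + 10b = 138 and -2a + 9b = 142.
Solving simultaneously gives a = 89/35, b = 572/35.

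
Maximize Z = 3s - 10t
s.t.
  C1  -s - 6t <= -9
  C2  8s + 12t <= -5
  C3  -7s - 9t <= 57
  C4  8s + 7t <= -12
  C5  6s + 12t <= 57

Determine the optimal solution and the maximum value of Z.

s = -23/6, t = 77/36, maximum Z = -296/9

The binding constraints are -s - 6t = -9 and 8s + 12t = -5.
Solving simultaneously gives s = -23/6, t = 77/36.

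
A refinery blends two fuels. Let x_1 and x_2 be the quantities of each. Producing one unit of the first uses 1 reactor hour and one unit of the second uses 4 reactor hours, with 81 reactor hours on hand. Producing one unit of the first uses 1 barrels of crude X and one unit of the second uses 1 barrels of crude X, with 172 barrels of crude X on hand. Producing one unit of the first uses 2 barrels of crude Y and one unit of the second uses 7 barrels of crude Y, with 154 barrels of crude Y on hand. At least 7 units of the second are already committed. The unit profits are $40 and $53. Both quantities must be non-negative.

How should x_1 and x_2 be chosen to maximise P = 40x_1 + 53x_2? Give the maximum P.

Extreme points and P = 40x_1 + 53x_2:
  (0, 81/4) → P = 4293/4
  (0, 7) → P = 371
  (49, 8) → P = 2384
  (105/2, 7) → P = 2471

The binding constraints are 2x_1 + 7x_2 = 154 and x_2 = 7.
Solving simultaneously gives x_1 = 105/2, x_2 = 7.

x_1 = 105/2, x_2 = 7, maximum P = 2471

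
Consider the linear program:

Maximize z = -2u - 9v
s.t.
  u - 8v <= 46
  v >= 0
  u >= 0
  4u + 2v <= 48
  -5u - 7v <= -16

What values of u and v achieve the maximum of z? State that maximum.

u = 16/5, v = 0, maximum z = -32/5

Extreme points and z = -2u - 9v:
  (12, 0) → z = -24
  (16/5, 0) → z = -32/5
  (0, 24) → z = -216
  (0, 16/7) → z = -144/7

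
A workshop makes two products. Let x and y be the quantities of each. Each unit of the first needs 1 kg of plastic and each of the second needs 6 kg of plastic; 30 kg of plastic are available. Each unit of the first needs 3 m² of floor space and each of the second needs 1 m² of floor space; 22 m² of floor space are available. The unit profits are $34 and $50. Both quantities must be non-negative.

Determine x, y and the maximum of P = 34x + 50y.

x = 6, y = 4, maximum P = 404

Vertices and P = 34x + 50y:
  (0, 0) → P = 0
  (0, 5) → P = 250
  (22/3, 0) → P = 748/3
  (6, 4) → P = 404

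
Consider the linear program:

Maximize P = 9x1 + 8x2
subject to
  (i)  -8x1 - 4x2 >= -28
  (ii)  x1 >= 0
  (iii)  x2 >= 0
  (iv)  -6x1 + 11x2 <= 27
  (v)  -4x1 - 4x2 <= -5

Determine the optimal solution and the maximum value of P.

x1 = 25/14, x2 = 24/7, maximum P = 87/2

Feasible corners and P = 9x1 + 8x2:
  (7/2, 0) → P = 63/2
  (25/14, 24/7) → P = 87/2
  (0, 27/11) → P = 216/11
  (0, 5/4) → P = 10
  (5/4, 0) → P = 45/4

The optimum lies where -8x1 - 4x2 = -28 and -6x1 + 11x2 = 27.
Solving simultaneously gives x1 = 25/14, x2 = 24/7.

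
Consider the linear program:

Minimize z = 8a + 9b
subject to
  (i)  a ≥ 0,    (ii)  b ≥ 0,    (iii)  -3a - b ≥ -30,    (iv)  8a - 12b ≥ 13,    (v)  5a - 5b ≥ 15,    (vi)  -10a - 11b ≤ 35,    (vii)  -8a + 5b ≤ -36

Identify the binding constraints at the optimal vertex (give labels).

Corner points and z = 8a + 9b:
  (10, 0) → z = 80
  (9/2, 0) → z = 36
  (373/44, 201/44) → z = 4793/44
  (367/56, 23/7) → z = 82

The minimum is at (9/2, 0). Substituting into each constraint, equality holds for (ii) and (vii); the remaining constraints have slack.

(ii) and (vii)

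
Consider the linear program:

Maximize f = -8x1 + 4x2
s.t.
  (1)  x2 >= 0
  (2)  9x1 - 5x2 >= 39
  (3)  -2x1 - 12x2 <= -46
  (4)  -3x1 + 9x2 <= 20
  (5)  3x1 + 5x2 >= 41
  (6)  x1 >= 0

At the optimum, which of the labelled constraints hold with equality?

(2) and (5)

Vertices and f = -8x1 + 4x2:
  (23, 0) → f = -184
  (41/6, 9/2) → f = -110/3
  (20/3, 21/5) → f = -548/15
  (131/13, 28/13) → f = -72
The feasible region is unbounded (it extends along (3, 1), (1, 0)), but f strictly decreases along every unbounded feasible direction, so there is no improving ray and the maximum is attained at a vertex.

The maximum is at (20/3, 21/5). Substituting into each constraint, equality holds for (2) and (5); the remaining constraints have slack.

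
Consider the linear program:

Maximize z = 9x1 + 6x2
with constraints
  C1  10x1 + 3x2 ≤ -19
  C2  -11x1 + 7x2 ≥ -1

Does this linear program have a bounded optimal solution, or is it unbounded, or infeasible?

unbounded

From the feasible point (-130/103, -219/103), moving in the direction (-3, 10) keeps every constraint satisfied while z increases without bound.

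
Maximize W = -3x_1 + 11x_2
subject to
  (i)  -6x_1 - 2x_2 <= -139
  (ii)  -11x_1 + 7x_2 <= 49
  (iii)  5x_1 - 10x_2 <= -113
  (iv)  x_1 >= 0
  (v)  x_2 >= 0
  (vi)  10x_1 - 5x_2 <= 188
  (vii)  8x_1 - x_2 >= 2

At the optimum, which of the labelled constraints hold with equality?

Vertices and W = -3x_1 + 11x_2:
  (875/64, 1823/64) → W = 4357/16
  (582/35, 1373/70) → W = 11611/70
  (1561/15, 2558/15) → W = 4691/3
  (163/5, 138/5) → W = 1029/5

The maximum is at (1561/15, 2558/15). Substituting into each constraint, equality holds for (ii) and (vi); the remaining constraints have slack.

(ii) and (vi)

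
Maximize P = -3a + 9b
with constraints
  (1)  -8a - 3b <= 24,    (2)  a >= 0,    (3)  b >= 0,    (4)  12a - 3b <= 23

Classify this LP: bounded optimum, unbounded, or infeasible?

unbounded

From the feasible point (0, 0), moving in the direction (0, 1) keeps every constraint satisfied while P increases without bound.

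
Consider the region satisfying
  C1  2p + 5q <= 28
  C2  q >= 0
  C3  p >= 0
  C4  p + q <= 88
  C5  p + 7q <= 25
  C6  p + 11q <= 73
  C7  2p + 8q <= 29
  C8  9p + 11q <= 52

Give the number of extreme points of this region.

5

Of the 28 pairwise boundary intersections, those satisfying every inequality are:
  (0, 0)
  (52/9, 0)
  (0, 25/7)
  (1/2, 7/2)
  (97/50, 157/50)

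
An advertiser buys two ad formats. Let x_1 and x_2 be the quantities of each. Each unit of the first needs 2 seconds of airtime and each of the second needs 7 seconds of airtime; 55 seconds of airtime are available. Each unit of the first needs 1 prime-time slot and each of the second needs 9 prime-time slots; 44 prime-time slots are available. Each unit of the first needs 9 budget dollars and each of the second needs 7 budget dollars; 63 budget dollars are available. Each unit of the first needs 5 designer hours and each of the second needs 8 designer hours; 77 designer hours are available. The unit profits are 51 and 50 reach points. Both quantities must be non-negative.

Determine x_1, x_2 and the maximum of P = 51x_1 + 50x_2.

Feasible corners and P = 51x_1 + 50x_2:
  (0, 0) → P = 0
  (0, 44/9) → P = 2200/9
  (7, 0) → P = 357
  (7/2, 9/2) → P = 807/2

The binding constraints are x_1 + 9x_2 = 44 and 9x_1 + 7x_2 = 63.
Solving simultaneously gives x_1 = 7/2, x_2 = 9/2.

x_1 = 7/2, x_2 = 9/2, maximum P = 807/2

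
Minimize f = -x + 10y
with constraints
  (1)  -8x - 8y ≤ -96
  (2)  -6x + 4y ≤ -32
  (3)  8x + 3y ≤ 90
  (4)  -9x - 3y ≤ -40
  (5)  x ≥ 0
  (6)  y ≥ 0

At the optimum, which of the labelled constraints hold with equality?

(1) and (3)

Corner points and f = -x + 10y:
  (8, 4) → f = 32
  (54/5, 6/5) → f = 6/5
  (228/25, 142/25) → f = 1192/25

The minimum is at (54/5, 6/5). Substituting into each constraint, equality holds for (1) and (3); the remaining constraints have slack.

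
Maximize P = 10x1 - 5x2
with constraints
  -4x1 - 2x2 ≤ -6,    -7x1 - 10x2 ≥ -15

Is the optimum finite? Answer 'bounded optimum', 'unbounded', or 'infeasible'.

unbounded

From the feasible point (15/13, 9/13), moving in the direction (10, -7) keeps every constraint satisfied while P increases without bound.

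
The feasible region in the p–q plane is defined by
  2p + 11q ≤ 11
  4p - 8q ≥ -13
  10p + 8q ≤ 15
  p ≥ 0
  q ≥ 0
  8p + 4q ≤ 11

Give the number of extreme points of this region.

Intersecting each pair of boundary lines and keeping only the points that satisfy every inequality leaves:
  (77/94, 40/47)
  (0, 1)
  (7/6, 5/12)
  (0, 0)
  (11/8, 0)

5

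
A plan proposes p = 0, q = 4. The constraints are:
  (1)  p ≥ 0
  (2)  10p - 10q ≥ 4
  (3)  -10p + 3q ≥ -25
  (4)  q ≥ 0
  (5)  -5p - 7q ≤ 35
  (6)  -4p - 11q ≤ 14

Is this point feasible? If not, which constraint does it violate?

not feasible — violates (2)

Constraint (2): 10p - 10q = -40, which is not ≥ 4. All other constraints are satisfied.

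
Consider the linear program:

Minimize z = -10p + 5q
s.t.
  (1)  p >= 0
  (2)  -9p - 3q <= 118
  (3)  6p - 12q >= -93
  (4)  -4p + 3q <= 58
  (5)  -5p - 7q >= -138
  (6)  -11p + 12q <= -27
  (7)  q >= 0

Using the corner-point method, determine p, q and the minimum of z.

p = 138/5, q = 0, minimum z = -276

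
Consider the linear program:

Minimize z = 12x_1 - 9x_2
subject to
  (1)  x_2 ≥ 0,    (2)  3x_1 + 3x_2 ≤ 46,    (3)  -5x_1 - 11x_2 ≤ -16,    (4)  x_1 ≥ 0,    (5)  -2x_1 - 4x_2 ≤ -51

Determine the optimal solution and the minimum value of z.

x_1 = 0, x_2 = 46/3, minimum z = -138

The binding constraints are 3x_1 + 3x_2 = 46 and x_1 = 0.
Solving simultaneously gives x_1 = 0, x_2 = 46/3.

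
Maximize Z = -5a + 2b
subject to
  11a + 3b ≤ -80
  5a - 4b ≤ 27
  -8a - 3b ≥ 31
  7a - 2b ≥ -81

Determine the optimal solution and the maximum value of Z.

a = -403/43, b = 331/43, maximum Z = 2677/43

Extreme points and Z = -5a + 2b:
  (-239/59, -697/59) → Z = -199/59
  (-403/43, 331/43) → Z = 2677/43
  (-21, -33) → Z = 39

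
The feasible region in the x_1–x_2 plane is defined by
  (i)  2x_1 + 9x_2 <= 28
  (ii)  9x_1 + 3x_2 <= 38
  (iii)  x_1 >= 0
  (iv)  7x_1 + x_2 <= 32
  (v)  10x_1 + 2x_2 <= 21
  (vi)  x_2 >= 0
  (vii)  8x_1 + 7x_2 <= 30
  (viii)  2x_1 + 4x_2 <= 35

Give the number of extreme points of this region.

5

Of the 28 pairwise boundary intersections, those satisfying every inequality are:
  (0, 28/9)
  (37/29, 82/29)
  (0, 0)
  (21/10, 0)
  (29/18, 22/9)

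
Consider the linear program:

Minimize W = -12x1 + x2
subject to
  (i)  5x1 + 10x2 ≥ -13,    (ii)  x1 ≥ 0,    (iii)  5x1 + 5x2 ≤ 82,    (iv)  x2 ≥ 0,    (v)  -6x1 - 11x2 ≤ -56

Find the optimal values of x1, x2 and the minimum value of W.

x1 = 82/5, x2 = 0, minimum W = -984/5

Vertices and W = -12x1 + x2:
  (0, 82/5) → W = 82/5
  (0, 56/11) → W = 56/11
  (82/5, 0) → W = -984/5
  (28/3, 0) → W = -112

The binding constraints are 5x1 + 5x2 = 82 and x2 = 0.
Solving simultaneously gives x1 = 82/5, x2 = 0.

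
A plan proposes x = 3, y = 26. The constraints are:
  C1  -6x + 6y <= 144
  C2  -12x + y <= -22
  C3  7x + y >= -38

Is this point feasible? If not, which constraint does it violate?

Constraint C2: -12x + y = -10, which is not ≤ -22. All other constraints are satisfied.

not feasible — violates C2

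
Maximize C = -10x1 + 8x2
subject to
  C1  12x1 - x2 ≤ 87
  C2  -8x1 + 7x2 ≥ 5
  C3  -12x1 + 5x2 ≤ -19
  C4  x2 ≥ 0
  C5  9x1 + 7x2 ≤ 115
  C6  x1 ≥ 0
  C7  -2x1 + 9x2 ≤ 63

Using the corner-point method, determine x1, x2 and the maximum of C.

x1 = 243/49, x2 = 397/49, maximum C = 746/49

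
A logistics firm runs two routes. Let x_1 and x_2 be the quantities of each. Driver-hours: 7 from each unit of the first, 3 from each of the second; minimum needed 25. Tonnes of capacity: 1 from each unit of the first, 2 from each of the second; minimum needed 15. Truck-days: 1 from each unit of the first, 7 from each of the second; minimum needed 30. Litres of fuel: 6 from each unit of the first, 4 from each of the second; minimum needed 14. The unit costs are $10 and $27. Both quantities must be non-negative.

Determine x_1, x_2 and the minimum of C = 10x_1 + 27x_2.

x_1 = 9, x_2 = 3, minimum C = 171

Extreme points and C = 10x_1 + 27x_2:
  (0, 25/3) → C = 225
  (30, 0) → C = 300
  (5/11, 80/11) → C = 2210/11
  (9, 3) → C = 171
The feasible region is unbounded (it extends along (0, 1), (1, 0)), but C strictly increases along every unbounded feasible direction, so there is no improving ray and the minimum is attained at a vertex.

The optimum lies where x_1 + 2x_2 = 15 and x_1 + 7x_2 = 30.
Solving simultaneously gives x_1 = 9, x_2 = 3.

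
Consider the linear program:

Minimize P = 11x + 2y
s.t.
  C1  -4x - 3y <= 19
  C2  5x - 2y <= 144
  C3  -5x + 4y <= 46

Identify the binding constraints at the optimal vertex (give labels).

Feasible corners and P = 11x + 2y:
  (394/23, -671/23) → P = 2992/23
  (-214/31, 89/31) → P = -2176/31
  (334/5, 95) → P = 4624/5

The minimum is at (-214/31, 89/31). Substituting into each constraint, equality holds for C1 and C3; the remaining constraints have slack.

C1 and C3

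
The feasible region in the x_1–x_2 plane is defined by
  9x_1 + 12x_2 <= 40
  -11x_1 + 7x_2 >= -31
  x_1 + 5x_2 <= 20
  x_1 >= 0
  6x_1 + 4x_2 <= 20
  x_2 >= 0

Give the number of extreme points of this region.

5

Intersecting each pair of boundary lines and keeping only the points that satisfy every inequality leaves:
  (0, 10/3)
  (20/9, 5/3)
  (132/43, 17/43)
  (31/11, 0)
  (0, 0)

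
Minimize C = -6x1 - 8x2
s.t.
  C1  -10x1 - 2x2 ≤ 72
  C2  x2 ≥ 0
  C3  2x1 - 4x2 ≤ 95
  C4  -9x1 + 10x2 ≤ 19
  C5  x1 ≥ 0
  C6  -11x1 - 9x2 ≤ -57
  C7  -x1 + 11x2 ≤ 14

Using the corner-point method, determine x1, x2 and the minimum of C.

Vertices and C = -6x1 - 8x2:
  (95/2, 0) → C = -285
  (57/11, 0) → C = -342/11
  (367/6, 41/6) → C = -1265/3
  (501/130, 211/130) → C = -2347/65

x1 = 367/6, x2 = 41/6, minimum C = -1265/3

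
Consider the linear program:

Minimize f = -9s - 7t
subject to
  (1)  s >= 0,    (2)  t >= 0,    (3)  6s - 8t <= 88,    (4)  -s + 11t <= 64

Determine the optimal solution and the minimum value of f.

s = 740/29, t = 236/29, minimum f = -8312/29

Feasible corners and f = -9s - 7t:
  (0, 0) → f = 0
  (0, 64/11) → f = -448/11
  (44/3, 0) → f = -132
  (740/29, 236/29) → f = -8312/29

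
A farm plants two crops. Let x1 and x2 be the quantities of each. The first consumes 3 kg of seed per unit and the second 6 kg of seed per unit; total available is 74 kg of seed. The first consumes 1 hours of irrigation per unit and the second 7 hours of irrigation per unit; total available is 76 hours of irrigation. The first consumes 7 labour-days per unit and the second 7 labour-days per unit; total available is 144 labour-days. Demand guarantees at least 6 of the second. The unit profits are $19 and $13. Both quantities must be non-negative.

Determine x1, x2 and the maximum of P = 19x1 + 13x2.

Vertices and P = 19x1 + 13x2:
  (0, 76/7) → P = 988/7
  (0, 6) → P = 78
  (62/15, 154/15) → P = 212
  (38/3, 6) → P = 956/3

The binding constraints are 3x1 + 6x2 = 74 and x2 = 6.
Solving simultaneously gives x1 = 38/3, x2 = 6.

x1 = 38/3, x2 = 6, maximum P = 956/3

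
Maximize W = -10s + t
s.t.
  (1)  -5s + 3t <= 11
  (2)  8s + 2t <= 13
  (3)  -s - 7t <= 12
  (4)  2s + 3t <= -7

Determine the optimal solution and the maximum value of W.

s = -113/38, t = -49/38, maximum W = 1081/38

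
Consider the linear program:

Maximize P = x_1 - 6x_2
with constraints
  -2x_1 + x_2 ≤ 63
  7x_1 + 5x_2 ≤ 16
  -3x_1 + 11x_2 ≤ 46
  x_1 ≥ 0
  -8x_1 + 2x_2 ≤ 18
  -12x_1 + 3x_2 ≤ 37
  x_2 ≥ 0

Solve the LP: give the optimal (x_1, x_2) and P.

Corner points and P = x_1 - 6x_2:
  (0, 16/5) → P = -96/5
  (16/7, 0) → P = 16/7
  (0, 0) → P = 0

At the optimal vertex, 7x_1 + 5x_2 = 16 and x_2 = 0.
Solving simultaneously gives x_1 = 16/7, x_2 = 0.

x_1 = 16/7, x_2 = 0, maximum P = 16/7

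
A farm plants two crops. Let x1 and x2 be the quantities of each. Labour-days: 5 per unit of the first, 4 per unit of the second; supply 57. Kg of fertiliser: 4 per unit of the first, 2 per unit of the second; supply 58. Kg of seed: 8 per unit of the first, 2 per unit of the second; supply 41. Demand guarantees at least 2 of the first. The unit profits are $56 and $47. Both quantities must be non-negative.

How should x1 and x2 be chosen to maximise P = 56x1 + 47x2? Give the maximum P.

x1 = 2, x2 = 47/4, maximum P = 2657/4

Corner points and P = 56x1 + 47x2:
  (41/8, 0) → P = 287
  (2, 0) → P = 112
  (25/11, 251/22) → P = 1327/2
  (2, 47/4) → P = 2657/4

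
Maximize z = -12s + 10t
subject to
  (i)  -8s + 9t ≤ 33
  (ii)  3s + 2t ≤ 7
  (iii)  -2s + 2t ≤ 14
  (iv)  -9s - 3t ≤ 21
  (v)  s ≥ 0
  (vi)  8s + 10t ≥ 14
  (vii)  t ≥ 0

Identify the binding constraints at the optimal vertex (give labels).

Vertices and z = -12s + 10t:
  (0, 7/2) → z = 35
  (7/3, 0) → z = -28
  (0, 7/5) → z = 14
  (7/4, 0) → z = -21

The maximum is at (0, 7/2). Substituting into each constraint, equality holds for (ii) and (v); the remaining constraints have slack.

(ii) and (v)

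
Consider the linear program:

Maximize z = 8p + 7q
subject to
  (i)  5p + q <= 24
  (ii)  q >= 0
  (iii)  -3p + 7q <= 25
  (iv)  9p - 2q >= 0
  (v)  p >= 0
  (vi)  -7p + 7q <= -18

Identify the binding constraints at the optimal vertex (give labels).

(i) and (vi)

Vertices and z = 8p + 7q:
  (24/5, 0) → z = 192/5
  (31/7, 13/7) → z = 339/7
  (18/7, 0) → z = 144/7

The maximum is at (31/7, 13/7). Substituting into each constraint, equality holds for (i) and (vi); the remaining constraints have slack.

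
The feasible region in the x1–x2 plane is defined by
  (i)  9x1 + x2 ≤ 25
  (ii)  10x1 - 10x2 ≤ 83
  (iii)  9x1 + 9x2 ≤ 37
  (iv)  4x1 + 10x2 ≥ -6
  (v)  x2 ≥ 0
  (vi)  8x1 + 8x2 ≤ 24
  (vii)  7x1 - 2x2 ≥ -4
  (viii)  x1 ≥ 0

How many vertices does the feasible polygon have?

Pairwise boundary intersections that survive every other constraint:
  (25/9, 0)
  (11/4, 1/4)
  (0, 0)
  (2/9, 25/9)
  (0, 2)

5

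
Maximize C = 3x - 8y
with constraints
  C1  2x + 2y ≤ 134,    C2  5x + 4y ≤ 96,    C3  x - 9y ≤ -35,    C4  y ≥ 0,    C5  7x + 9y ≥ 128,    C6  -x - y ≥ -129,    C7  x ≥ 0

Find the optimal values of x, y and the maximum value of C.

x = 724/49, y = 271/49, maximum C = 4/49

Corner points and C = 3x - 8y:
  (724/49, 271/49) → C = 4/49
  (0, 24) → C = -192
  (93/8, 373/72) → C = -473/72
  (0, 128/9) → C = -1024/9

The binding constraints are 5x + 4y = 96 and x - 9y = -35.
Solving simultaneously gives x = 724/49, y = 271/49.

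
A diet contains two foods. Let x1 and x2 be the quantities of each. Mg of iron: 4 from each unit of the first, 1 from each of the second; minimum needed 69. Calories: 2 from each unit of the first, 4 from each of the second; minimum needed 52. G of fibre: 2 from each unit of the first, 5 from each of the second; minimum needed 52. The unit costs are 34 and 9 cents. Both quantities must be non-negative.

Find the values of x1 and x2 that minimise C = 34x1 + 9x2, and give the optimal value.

x1 = 16, x2 = 5, minimum C = 589

Vertices and C = 34x1 + 9x2:
  (0, 69) → C = 621
  (26, 0) → C = 884
  (16, 5) → C = 589
The feasible region is unbounded (it extends along (0, 1), (1, 0)), but C strictly increases along every unbounded feasible direction, so there is no improving ray and the minimum is attained at a vertex.

The optimum lies where 4x1 + x2 = 69 and 2x1 + 4x2 = 52.
Solving simultaneously gives x1 = 16, x2 = 5.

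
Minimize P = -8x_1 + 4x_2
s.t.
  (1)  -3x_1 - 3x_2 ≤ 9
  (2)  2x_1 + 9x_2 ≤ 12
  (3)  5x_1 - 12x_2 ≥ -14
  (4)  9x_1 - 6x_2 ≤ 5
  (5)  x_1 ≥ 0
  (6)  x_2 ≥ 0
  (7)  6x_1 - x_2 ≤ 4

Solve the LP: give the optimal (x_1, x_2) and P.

x_1 = 19/27, x_2 = 2/9, minimum P = -128/27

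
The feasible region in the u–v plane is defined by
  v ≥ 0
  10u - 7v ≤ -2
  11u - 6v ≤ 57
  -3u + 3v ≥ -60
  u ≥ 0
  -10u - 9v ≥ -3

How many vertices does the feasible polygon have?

3

Intersecting each pair of boundary lines and keeping only the points that satisfy every inequality leaves:
  (0, 2/7)
  (3/160, 5/16)
  (0, 1/3)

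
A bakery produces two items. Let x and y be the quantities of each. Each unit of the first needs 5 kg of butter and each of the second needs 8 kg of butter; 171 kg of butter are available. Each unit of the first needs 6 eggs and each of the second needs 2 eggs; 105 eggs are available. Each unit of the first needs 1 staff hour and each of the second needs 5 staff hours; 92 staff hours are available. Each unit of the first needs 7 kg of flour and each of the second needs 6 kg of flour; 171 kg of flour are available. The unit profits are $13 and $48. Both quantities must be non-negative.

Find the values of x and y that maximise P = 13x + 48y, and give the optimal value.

x = 7, y = 17, maximum P = 907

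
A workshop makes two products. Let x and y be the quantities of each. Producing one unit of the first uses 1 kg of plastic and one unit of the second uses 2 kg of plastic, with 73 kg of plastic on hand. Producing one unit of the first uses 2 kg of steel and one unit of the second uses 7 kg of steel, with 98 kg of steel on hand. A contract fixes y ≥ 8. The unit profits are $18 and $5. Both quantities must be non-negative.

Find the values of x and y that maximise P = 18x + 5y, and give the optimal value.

Corner points and P = 18x + 5y:
  (0, 14) → P = 70
  (0, 8) → P = 40
  (21, 8) → P = 418

The optimum lies where 2x + 7y = 98 and y = 8.
Solving simultaneously gives x = 21, y = 8.

x = 21, y = 8, maximum P = 418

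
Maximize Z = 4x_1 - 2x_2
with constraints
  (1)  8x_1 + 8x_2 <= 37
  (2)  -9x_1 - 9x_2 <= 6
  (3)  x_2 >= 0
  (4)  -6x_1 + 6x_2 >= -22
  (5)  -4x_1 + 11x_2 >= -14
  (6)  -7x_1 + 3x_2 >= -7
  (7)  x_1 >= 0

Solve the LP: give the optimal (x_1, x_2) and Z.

x_1 = 1, x_2 = 0, maximum Z = 4

Extreme points and Z = 4x_1 - 2x_2:
  (167/80, 203/80) → Z = 131/40
  (0, 37/8) → Z = -37/4
  (1, 0) → Z = 4
  (0, 0) → Z = 0

The optimum lies where x_2 = 0 and -7x_1 + 3x_2 = -7.
Solving simultaneously gives x_1 = 1, x_2 = 0.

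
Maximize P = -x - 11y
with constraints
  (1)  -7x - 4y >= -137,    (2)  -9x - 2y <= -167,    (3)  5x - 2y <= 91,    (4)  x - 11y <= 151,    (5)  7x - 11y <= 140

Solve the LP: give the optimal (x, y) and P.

x = 129/7, y = 4/7, maximum P = -173/7

Extreme points and P = -x - 11y:
  (197/11, 32/11) → P = -549/11
  (319/17, 24/17) → P = -583/17
  (129/7, 4/7) → P = -173/7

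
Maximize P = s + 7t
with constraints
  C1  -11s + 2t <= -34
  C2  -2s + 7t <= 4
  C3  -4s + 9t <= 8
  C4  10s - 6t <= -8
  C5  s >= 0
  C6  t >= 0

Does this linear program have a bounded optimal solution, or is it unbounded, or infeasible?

The boundaries -11s + 2t = -34 and -2s + 7t = 4 meet at (246/73, 112/73), but that point violates 10s - 6t ≤ -8. Every candidate vertex is excluded by some other constraint, so the feasible region is empty.

infeasible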